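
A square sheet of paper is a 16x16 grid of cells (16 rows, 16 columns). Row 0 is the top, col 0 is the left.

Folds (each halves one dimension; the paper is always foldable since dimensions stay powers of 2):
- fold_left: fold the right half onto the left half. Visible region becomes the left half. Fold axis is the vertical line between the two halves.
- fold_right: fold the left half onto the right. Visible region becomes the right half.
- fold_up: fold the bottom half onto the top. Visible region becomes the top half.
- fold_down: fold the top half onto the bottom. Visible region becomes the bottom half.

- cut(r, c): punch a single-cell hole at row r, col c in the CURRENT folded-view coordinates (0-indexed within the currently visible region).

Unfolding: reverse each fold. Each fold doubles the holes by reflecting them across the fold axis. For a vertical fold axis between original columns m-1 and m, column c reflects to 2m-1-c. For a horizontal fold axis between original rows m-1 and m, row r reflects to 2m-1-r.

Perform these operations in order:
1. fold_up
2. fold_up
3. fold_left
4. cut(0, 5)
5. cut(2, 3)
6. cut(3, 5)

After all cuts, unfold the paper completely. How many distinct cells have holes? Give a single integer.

Op 1 fold_up: fold axis h@8; visible region now rows[0,8) x cols[0,16) = 8x16
Op 2 fold_up: fold axis h@4; visible region now rows[0,4) x cols[0,16) = 4x16
Op 3 fold_left: fold axis v@8; visible region now rows[0,4) x cols[0,8) = 4x8
Op 4 cut(0, 5): punch at orig (0,5); cuts so far [(0, 5)]; region rows[0,4) x cols[0,8) = 4x8
Op 5 cut(2, 3): punch at orig (2,3); cuts so far [(0, 5), (2, 3)]; region rows[0,4) x cols[0,8) = 4x8
Op 6 cut(3, 5): punch at orig (3,5); cuts so far [(0, 5), (2, 3), (3, 5)]; region rows[0,4) x cols[0,8) = 4x8
Unfold 1 (reflect across v@8): 6 holes -> [(0, 5), (0, 10), (2, 3), (2, 12), (3, 5), (3, 10)]
Unfold 2 (reflect across h@4): 12 holes -> [(0, 5), (0, 10), (2, 3), (2, 12), (3, 5), (3, 10), (4, 5), (4, 10), (5, 3), (5, 12), (7, 5), (7, 10)]
Unfold 3 (reflect across h@8): 24 holes -> [(0, 5), (0, 10), (2, 3), (2, 12), (3, 5), (3, 10), (4, 5), (4, 10), (5, 3), (5, 12), (7, 5), (7, 10), (8, 5), (8, 10), (10, 3), (10, 12), (11, 5), (11, 10), (12, 5), (12, 10), (13, 3), (13, 12), (15, 5), (15, 10)]

Answer: 24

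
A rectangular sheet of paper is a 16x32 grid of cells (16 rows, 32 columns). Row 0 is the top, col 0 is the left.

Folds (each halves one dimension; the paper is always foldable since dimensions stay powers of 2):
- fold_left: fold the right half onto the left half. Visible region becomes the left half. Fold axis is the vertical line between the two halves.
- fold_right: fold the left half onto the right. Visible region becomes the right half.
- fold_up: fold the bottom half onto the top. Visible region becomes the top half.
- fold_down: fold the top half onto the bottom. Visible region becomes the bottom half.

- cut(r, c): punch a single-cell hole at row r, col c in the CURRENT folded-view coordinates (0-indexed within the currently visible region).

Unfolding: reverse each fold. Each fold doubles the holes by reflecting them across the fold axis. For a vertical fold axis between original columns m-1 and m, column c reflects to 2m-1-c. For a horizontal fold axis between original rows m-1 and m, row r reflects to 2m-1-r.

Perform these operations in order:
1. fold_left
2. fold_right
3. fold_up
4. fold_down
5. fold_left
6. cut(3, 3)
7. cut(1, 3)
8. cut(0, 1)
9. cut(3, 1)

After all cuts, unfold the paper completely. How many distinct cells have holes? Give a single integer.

Answer: 128

Derivation:
Op 1 fold_left: fold axis v@16; visible region now rows[0,16) x cols[0,16) = 16x16
Op 2 fold_right: fold axis v@8; visible region now rows[0,16) x cols[8,16) = 16x8
Op 3 fold_up: fold axis h@8; visible region now rows[0,8) x cols[8,16) = 8x8
Op 4 fold_down: fold axis h@4; visible region now rows[4,8) x cols[8,16) = 4x8
Op 5 fold_left: fold axis v@12; visible region now rows[4,8) x cols[8,12) = 4x4
Op 6 cut(3, 3): punch at orig (7,11); cuts so far [(7, 11)]; region rows[4,8) x cols[8,12) = 4x4
Op 7 cut(1, 3): punch at orig (5,11); cuts so far [(5, 11), (7, 11)]; region rows[4,8) x cols[8,12) = 4x4
Op 8 cut(0, 1): punch at orig (4,9); cuts so far [(4, 9), (5, 11), (7, 11)]; region rows[4,8) x cols[8,12) = 4x4
Op 9 cut(3, 1): punch at orig (7,9); cuts so far [(4, 9), (5, 11), (7, 9), (7, 11)]; region rows[4,8) x cols[8,12) = 4x4
Unfold 1 (reflect across v@12): 8 holes -> [(4, 9), (4, 14), (5, 11), (5, 12), (7, 9), (7, 11), (7, 12), (7, 14)]
Unfold 2 (reflect across h@4): 16 holes -> [(0, 9), (0, 11), (0, 12), (0, 14), (2, 11), (2, 12), (3, 9), (3, 14), (4, 9), (4, 14), (5, 11), (5, 12), (7, 9), (7, 11), (7, 12), (7, 14)]
Unfold 3 (reflect across h@8): 32 holes -> [(0, 9), (0, 11), (0, 12), (0, 14), (2, 11), (2, 12), (3, 9), (3, 14), (4, 9), (4, 14), (5, 11), (5, 12), (7, 9), (7, 11), (7, 12), (7, 14), (8, 9), (8, 11), (8, 12), (8, 14), (10, 11), (10, 12), (11, 9), (11, 14), (12, 9), (12, 14), (13, 11), (13, 12), (15, 9), (15, 11), (15, 12), (15, 14)]
Unfold 4 (reflect across v@8): 64 holes -> [(0, 1), (0, 3), (0, 4), (0, 6), (0, 9), (0, 11), (0, 12), (0, 14), (2, 3), (2, 4), (2, 11), (2, 12), (3, 1), (3, 6), (3, 9), (3, 14), (4, 1), (4, 6), (4, 9), (4, 14), (5, 3), (5, 4), (5, 11), (5, 12), (7, 1), (7, 3), (7, 4), (7, 6), (7, 9), (7, 11), (7, 12), (7, 14), (8, 1), (8, 3), (8, 4), (8, 6), (8, 9), (8, 11), (8, 12), (8, 14), (10, 3), (10, 4), (10, 11), (10, 12), (11, 1), (11, 6), (11, 9), (11, 14), (12, 1), (12, 6), (12, 9), (12, 14), (13, 3), (13, 4), (13, 11), (13, 12), (15, 1), (15, 3), (15, 4), (15, 6), (15, 9), (15, 11), (15, 12), (15, 14)]
Unfold 5 (reflect across v@16): 128 holes -> [(0, 1), (0, 3), (0, 4), (0, 6), (0, 9), (0, 11), (0, 12), (0, 14), (0, 17), (0, 19), (0, 20), (0, 22), (0, 25), (0, 27), (0, 28), (0, 30), (2, 3), (2, 4), (2, 11), (2, 12), (2, 19), (2, 20), (2, 27), (2, 28), (3, 1), (3, 6), (3, 9), (3, 14), (3, 17), (3, 22), (3, 25), (3, 30), (4, 1), (4, 6), (4, 9), (4, 14), (4, 17), (4, 22), (4, 25), (4, 30), (5, 3), (5, 4), (5, 11), (5, 12), (5, 19), (5, 20), (5, 27), (5, 28), (7, 1), (7, 3), (7, 4), (7, 6), (7, 9), (7, 11), (7, 12), (7, 14), (7, 17), (7, 19), (7, 20), (7, 22), (7, 25), (7, 27), (7, 28), (7, 30), (8, 1), (8, 3), (8, 4), (8, 6), (8, 9), (8, 11), (8, 12), (8, 14), (8, 17), (8, 19), (8, 20), (8, 22), (8, 25), (8, 27), (8, 28), (8, 30), (10, 3), (10, 4), (10, 11), (10, 12), (10, 19), (10, 20), (10, 27), (10, 28), (11, 1), (11, 6), (11, 9), (11, 14), (11, 17), (11, 22), (11, 25), (11, 30), (12, 1), (12, 6), (12, 9), (12, 14), (12, 17), (12, 22), (12, 25), (12, 30), (13, 3), (13, 4), (13, 11), (13, 12), (13, 19), (13, 20), (13, 27), (13, 28), (15, 1), (15, 3), (15, 4), (15, 6), (15, 9), (15, 11), (15, 12), (15, 14), (15, 17), (15, 19), (15, 20), (15, 22), (15, 25), (15, 27), (15, 28), (15, 30)]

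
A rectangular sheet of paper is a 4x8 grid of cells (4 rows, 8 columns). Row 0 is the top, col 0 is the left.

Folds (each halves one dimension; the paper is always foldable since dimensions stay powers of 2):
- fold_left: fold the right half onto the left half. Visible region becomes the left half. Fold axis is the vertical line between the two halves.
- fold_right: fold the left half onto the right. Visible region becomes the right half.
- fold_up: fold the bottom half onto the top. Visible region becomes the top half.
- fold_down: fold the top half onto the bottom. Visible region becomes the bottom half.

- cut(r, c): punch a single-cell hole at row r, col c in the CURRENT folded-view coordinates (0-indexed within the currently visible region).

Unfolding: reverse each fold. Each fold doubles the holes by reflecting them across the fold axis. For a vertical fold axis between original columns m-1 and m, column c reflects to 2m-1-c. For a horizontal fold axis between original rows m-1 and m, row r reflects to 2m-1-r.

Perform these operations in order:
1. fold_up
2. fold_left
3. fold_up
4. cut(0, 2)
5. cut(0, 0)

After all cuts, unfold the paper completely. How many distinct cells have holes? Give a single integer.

Op 1 fold_up: fold axis h@2; visible region now rows[0,2) x cols[0,8) = 2x8
Op 2 fold_left: fold axis v@4; visible region now rows[0,2) x cols[0,4) = 2x4
Op 3 fold_up: fold axis h@1; visible region now rows[0,1) x cols[0,4) = 1x4
Op 4 cut(0, 2): punch at orig (0,2); cuts so far [(0, 2)]; region rows[0,1) x cols[0,4) = 1x4
Op 5 cut(0, 0): punch at orig (0,0); cuts so far [(0, 0), (0, 2)]; region rows[0,1) x cols[0,4) = 1x4
Unfold 1 (reflect across h@1): 4 holes -> [(0, 0), (0, 2), (1, 0), (1, 2)]
Unfold 2 (reflect across v@4): 8 holes -> [(0, 0), (0, 2), (0, 5), (0, 7), (1, 0), (1, 2), (1, 5), (1, 7)]
Unfold 3 (reflect across h@2): 16 holes -> [(0, 0), (0, 2), (0, 5), (0, 7), (1, 0), (1, 2), (1, 5), (1, 7), (2, 0), (2, 2), (2, 5), (2, 7), (3, 0), (3, 2), (3, 5), (3, 7)]

Answer: 16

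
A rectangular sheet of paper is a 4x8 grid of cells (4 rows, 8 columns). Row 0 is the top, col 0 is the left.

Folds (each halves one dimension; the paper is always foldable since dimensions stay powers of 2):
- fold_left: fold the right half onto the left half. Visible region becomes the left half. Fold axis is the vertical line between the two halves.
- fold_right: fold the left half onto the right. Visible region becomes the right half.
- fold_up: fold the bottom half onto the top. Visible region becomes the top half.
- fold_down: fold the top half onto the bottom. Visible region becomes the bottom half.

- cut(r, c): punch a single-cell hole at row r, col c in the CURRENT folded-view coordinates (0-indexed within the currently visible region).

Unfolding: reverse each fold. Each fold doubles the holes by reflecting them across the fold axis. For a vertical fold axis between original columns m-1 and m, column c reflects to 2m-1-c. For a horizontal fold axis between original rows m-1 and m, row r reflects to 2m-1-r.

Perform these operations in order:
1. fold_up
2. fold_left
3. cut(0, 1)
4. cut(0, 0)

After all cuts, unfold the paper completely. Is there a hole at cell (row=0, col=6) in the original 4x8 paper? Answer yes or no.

Answer: yes

Derivation:
Op 1 fold_up: fold axis h@2; visible region now rows[0,2) x cols[0,8) = 2x8
Op 2 fold_left: fold axis v@4; visible region now rows[0,2) x cols[0,4) = 2x4
Op 3 cut(0, 1): punch at orig (0,1); cuts so far [(0, 1)]; region rows[0,2) x cols[0,4) = 2x4
Op 4 cut(0, 0): punch at orig (0,0); cuts so far [(0, 0), (0, 1)]; region rows[0,2) x cols[0,4) = 2x4
Unfold 1 (reflect across v@4): 4 holes -> [(0, 0), (0, 1), (0, 6), (0, 7)]
Unfold 2 (reflect across h@2): 8 holes -> [(0, 0), (0, 1), (0, 6), (0, 7), (3, 0), (3, 1), (3, 6), (3, 7)]
Holes: [(0, 0), (0, 1), (0, 6), (0, 7), (3, 0), (3, 1), (3, 6), (3, 7)]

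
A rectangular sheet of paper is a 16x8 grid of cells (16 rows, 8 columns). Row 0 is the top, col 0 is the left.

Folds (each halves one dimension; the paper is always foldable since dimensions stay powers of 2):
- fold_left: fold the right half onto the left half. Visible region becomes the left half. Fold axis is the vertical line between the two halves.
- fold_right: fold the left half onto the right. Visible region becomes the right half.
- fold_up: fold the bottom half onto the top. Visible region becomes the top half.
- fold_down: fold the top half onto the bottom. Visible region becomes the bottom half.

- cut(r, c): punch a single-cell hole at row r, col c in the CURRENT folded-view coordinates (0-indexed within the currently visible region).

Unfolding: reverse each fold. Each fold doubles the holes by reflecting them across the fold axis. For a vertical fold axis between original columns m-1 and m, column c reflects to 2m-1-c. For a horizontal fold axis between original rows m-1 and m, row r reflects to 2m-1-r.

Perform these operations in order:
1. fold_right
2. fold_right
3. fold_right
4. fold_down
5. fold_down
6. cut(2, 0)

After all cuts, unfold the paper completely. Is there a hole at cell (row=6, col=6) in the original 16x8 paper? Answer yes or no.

Op 1 fold_right: fold axis v@4; visible region now rows[0,16) x cols[4,8) = 16x4
Op 2 fold_right: fold axis v@6; visible region now rows[0,16) x cols[6,8) = 16x2
Op 3 fold_right: fold axis v@7; visible region now rows[0,16) x cols[7,8) = 16x1
Op 4 fold_down: fold axis h@8; visible region now rows[8,16) x cols[7,8) = 8x1
Op 5 fold_down: fold axis h@12; visible region now rows[12,16) x cols[7,8) = 4x1
Op 6 cut(2, 0): punch at orig (14,7); cuts so far [(14, 7)]; region rows[12,16) x cols[7,8) = 4x1
Unfold 1 (reflect across h@12): 2 holes -> [(9, 7), (14, 7)]
Unfold 2 (reflect across h@8): 4 holes -> [(1, 7), (6, 7), (9, 7), (14, 7)]
Unfold 3 (reflect across v@7): 8 holes -> [(1, 6), (1, 7), (6, 6), (6, 7), (9, 6), (9, 7), (14, 6), (14, 7)]
Unfold 4 (reflect across v@6): 16 holes -> [(1, 4), (1, 5), (1, 6), (1, 7), (6, 4), (6, 5), (6, 6), (6, 7), (9, 4), (9, 5), (9, 6), (9, 7), (14, 4), (14, 5), (14, 6), (14, 7)]
Unfold 5 (reflect across v@4): 32 holes -> [(1, 0), (1, 1), (1, 2), (1, 3), (1, 4), (1, 5), (1, 6), (1, 7), (6, 0), (6, 1), (6, 2), (6, 3), (6, 4), (6, 5), (6, 6), (6, 7), (9, 0), (9, 1), (9, 2), (9, 3), (9, 4), (9, 5), (9, 6), (9, 7), (14, 0), (14, 1), (14, 2), (14, 3), (14, 4), (14, 5), (14, 6), (14, 7)]
Holes: [(1, 0), (1, 1), (1, 2), (1, 3), (1, 4), (1, 5), (1, 6), (1, 7), (6, 0), (6, 1), (6, 2), (6, 3), (6, 4), (6, 5), (6, 6), (6, 7), (9, 0), (9, 1), (9, 2), (9, 3), (9, 4), (9, 5), (9, 6), (9, 7), (14, 0), (14, 1), (14, 2), (14, 3), (14, 4), (14, 5), (14, 6), (14, 7)]

Answer: yes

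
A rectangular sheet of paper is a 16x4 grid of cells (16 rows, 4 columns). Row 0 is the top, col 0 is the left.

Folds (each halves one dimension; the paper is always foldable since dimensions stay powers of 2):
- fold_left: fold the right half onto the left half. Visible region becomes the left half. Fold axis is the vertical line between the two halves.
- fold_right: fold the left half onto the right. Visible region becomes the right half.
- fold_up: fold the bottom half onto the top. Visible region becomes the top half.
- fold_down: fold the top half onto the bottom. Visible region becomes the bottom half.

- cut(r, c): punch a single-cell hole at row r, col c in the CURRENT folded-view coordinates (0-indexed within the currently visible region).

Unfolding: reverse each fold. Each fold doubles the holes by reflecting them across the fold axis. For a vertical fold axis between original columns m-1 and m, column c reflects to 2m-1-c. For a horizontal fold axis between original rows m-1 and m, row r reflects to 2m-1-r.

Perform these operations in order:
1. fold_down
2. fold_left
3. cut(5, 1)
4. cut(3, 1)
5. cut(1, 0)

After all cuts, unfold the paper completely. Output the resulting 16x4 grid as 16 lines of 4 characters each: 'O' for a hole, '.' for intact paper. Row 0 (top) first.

Op 1 fold_down: fold axis h@8; visible region now rows[8,16) x cols[0,4) = 8x4
Op 2 fold_left: fold axis v@2; visible region now rows[8,16) x cols[0,2) = 8x2
Op 3 cut(5, 1): punch at orig (13,1); cuts so far [(13, 1)]; region rows[8,16) x cols[0,2) = 8x2
Op 4 cut(3, 1): punch at orig (11,1); cuts so far [(11, 1), (13, 1)]; region rows[8,16) x cols[0,2) = 8x2
Op 5 cut(1, 0): punch at orig (9,0); cuts so far [(9, 0), (11, 1), (13, 1)]; region rows[8,16) x cols[0,2) = 8x2
Unfold 1 (reflect across v@2): 6 holes -> [(9, 0), (9, 3), (11, 1), (11, 2), (13, 1), (13, 2)]
Unfold 2 (reflect across h@8): 12 holes -> [(2, 1), (2, 2), (4, 1), (4, 2), (6, 0), (6, 3), (9, 0), (9, 3), (11, 1), (11, 2), (13, 1), (13, 2)]

Answer: ....
....
.OO.
....
.OO.
....
O..O
....
....
O..O
....
.OO.
....
.OO.
....
....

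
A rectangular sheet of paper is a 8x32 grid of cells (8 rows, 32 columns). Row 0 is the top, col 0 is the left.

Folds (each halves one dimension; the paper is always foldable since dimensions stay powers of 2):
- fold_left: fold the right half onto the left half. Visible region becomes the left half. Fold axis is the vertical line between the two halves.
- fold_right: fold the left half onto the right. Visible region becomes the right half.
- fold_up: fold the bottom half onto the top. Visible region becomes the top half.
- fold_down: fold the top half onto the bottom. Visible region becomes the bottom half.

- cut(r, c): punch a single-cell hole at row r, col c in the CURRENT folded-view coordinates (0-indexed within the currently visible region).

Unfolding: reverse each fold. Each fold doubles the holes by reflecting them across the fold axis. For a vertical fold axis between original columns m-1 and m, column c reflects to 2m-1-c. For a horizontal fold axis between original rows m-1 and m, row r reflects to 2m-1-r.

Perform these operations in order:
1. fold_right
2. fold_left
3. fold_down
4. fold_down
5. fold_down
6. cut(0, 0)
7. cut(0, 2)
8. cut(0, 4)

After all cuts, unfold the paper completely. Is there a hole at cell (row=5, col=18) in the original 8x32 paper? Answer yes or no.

Op 1 fold_right: fold axis v@16; visible region now rows[0,8) x cols[16,32) = 8x16
Op 2 fold_left: fold axis v@24; visible region now rows[0,8) x cols[16,24) = 8x8
Op 3 fold_down: fold axis h@4; visible region now rows[4,8) x cols[16,24) = 4x8
Op 4 fold_down: fold axis h@6; visible region now rows[6,8) x cols[16,24) = 2x8
Op 5 fold_down: fold axis h@7; visible region now rows[7,8) x cols[16,24) = 1x8
Op 6 cut(0, 0): punch at orig (7,16); cuts so far [(7, 16)]; region rows[7,8) x cols[16,24) = 1x8
Op 7 cut(0, 2): punch at orig (7,18); cuts so far [(7, 16), (7, 18)]; region rows[7,8) x cols[16,24) = 1x8
Op 8 cut(0, 4): punch at orig (7,20); cuts so far [(7, 16), (7, 18), (7, 20)]; region rows[7,8) x cols[16,24) = 1x8
Unfold 1 (reflect across h@7): 6 holes -> [(6, 16), (6, 18), (6, 20), (7, 16), (7, 18), (7, 20)]
Unfold 2 (reflect across h@6): 12 holes -> [(4, 16), (4, 18), (4, 20), (5, 16), (5, 18), (5, 20), (6, 16), (6, 18), (6, 20), (7, 16), (7, 18), (7, 20)]
Unfold 3 (reflect across h@4): 24 holes -> [(0, 16), (0, 18), (0, 20), (1, 16), (1, 18), (1, 20), (2, 16), (2, 18), (2, 20), (3, 16), (3, 18), (3, 20), (4, 16), (4, 18), (4, 20), (5, 16), (5, 18), (5, 20), (6, 16), (6, 18), (6, 20), (7, 16), (7, 18), (7, 20)]
Unfold 4 (reflect across v@24): 48 holes -> [(0, 16), (0, 18), (0, 20), (0, 27), (0, 29), (0, 31), (1, 16), (1, 18), (1, 20), (1, 27), (1, 29), (1, 31), (2, 16), (2, 18), (2, 20), (2, 27), (2, 29), (2, 31), (3, 16), (3, 18), (3, 20), (3, 27), (3, 29), (3, 31), (4, 16), (4, 18), (4, 20), (4, 27), (4, 29), (4, 31), (5, 16), (5, 18), (5, 20), (5, 27), (5, 29), (5, 31), (6, 16), (6, 18), (6, 20), (6, 27), (6, 29), (6, 31), (7, 16), (7, 18), (7, 20), (7, 27), (7, 29), (7, 31)]
Unfold 5 (reflect across v@16): 96 holes -> [(0, 0), (0, 2), (0, 4), (0, 11), (0, 13), (0, 15), (0, 16), (0, 18), (0, 20), (0, 27), (0, 29), (0, 31), (1, 0), (1, 2), (1, 4), (1, 11), (1, 13), (1, 15), (1, 16), (1, 18), (1, 20), (1, 27), (1, 29), (1, 31), (2, 0), (2, 2), (2, 4), (2, 11), (2, 13), (2, 15), (2, 16), (2, 18), (2, 20), (2, 27), (2, 29), (2, 31), (3, 0), (3, 2), (3, 4), (3, 11), (3, 13), (3, 15), (3, 16), (3, 18), (3, 20), (3, 27), (3, 29), (3, 31), (4, 0), (4, 2), (4, 4), (4, 11), (4, 13), (4, 15), (4, 16), (4, 18), (4, 20), (4, 27), (4, 29), (4, 31), (5, 0), (5, 2), (5, 4), (5, 11), (5, 13), (5, 15), (5, 16), (5, 18), (5, 20), (5, 27), (5, 29), (5, 31), (6, 0), (6, 2), (6, 4), (6, 11), (6, 13), (6, 15), (6, 16), (6, 18), (6, 20), (6, 27), (6, 29), (6, 31), (7, 0), (7, 2), (7, 4), (7, 11), (7, 13), (7, 15), (7, 16), (7, 18), (7, 20), (7, 27), (7, 29), (7, 31)]
Holes: [(0, 0), (0, 2), (0, 4), (0, 11), (0, 13), (0, 15), (0, 16), (0, 18), (0, 20), (0, 27), (0, 29), (0, 31), (1, 0), (1, 2), (1, 4), (1, 11), (1, 13), (1, 15), (1, 16), (1, 18), (1, 20), (1, 27), (1, 29), (1, 31), (2, 0), (2, 2), (2, 4), (2, 11), (2, 13), (2, 15), (2, 16), (2, 18), (2, 20), (2, 27), (2, 29), (2, 31), (3, 0), (3, 2), (3, 4), (3, 11), (3, 13), (3, 15), (3, 16), (3, 18), (3, 20), (3, 27), (3, 29), (3, 31), (4, 0), (4, 2), (4, 4), (4, 11), (4, 13), (4, 15), (4, 16), (4, 18), (4, 20), (4, 27), (4, 29), (4, 31), (5, 0), (5, 2), (5, 4), (5, 11), (5, 13), (5, 15), (5, 16), (5, 18), (5, 20), (5, 27), (5, 29), (5, 31), (6, 0), (6, 2), (6, 4), (6, 11), (6, 13), (6, 15), (6, 16), (6, 18), (6, 20), (6, 27), (6, 29), (6, 31), (7, 0), (7, 2), (7, 4), (7, 11), (7, 13), (7, 15), (7, 16), (7, 18), (7, 20), (7, 27), (7, 29), (7, 31)]

Answer: yes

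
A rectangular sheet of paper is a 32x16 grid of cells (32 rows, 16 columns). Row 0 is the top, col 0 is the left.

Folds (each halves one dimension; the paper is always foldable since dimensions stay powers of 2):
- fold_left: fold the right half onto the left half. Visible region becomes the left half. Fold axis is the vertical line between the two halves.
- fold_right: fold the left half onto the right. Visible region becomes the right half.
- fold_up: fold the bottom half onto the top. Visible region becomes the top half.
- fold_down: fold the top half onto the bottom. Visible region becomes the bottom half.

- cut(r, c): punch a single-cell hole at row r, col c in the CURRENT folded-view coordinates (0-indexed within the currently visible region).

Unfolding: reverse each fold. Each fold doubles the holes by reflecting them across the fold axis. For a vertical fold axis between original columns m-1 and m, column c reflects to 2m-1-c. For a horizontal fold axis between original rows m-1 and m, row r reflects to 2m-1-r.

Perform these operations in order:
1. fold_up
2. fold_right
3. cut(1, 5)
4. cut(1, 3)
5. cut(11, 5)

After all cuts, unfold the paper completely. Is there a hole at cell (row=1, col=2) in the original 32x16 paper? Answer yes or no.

Answer: yes

Derivation:
Op 1 fold_up: fold axis h@16; visible region now rows[0,16) x cols[0,16) = 16x16
Op 2 fold_right: fold axis v@8; visible region now rows[0,16) x cols[8,16) = 16x8
Op 3 cut(1, 5): punch at orig (1,13); cuts so far [(1, 13)]; region rows[0,16) x cols[8,16) = 16x8
Op 4 cut(1, 3): punch at orig (1,11); cuts so far [(1, 11), (1, 13)]; region rows[0,16) x cols[8,16) = 16x8
Op 5 cut(11, 5): punch at orig (11,13); cuts so far [(1, 11), (1, 13), (11, 13)]; region rows[0,16) x cols[8,16) = 16x8
Unfold 1 (reflect across v@8): 6 holes -> [(1, 2), (1, 4), (1, 11), (1, 13), (11, 2), (11, 13)]
Unfold 2 (reflect across h@16): 12 holes -> [(1, 2), (1, 4), (1, 11), (1, 13), (11, 2), (11, 13), (20, 2), (20, 13), (30, 2), (30, 4), (30, 11), (30, 13)]
Holes: [(1, 2), (1, 4), (1, 11), (1, 13), (11, 2), (11, 13), (20, 2), (20, 13), (30, 2), (30, 4), (30, 11), (30, 13)]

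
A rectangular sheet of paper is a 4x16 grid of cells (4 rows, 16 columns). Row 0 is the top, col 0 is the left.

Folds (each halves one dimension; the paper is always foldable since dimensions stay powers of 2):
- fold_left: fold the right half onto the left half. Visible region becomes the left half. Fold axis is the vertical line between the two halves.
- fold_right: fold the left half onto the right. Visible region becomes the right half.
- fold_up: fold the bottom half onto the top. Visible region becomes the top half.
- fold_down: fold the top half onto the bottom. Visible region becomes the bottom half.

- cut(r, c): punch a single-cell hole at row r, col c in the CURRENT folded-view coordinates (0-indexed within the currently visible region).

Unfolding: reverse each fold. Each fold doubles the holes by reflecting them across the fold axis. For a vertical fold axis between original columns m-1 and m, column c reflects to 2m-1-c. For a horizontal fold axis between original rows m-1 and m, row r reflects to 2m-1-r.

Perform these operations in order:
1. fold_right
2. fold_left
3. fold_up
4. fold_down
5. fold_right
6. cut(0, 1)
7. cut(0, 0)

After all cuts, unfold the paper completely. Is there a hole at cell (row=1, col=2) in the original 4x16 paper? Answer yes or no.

Op 1 fold_right: fold axis v@8; visible region now rows[0,4) x cols[8,16) = 4x8
Op 2 fold_left: fold axis v@12; visible region now rows[0,4) x cols[8,12) = 4x4
Op 3 fold_up: fold axis h@2; visible region now rows[0,2) x cols[8,12) = 2x4
Op 4 fold_down: fold axis h@1; visible region now rows[1,2) x cols[8,12) = 1x4
Op 5 fold_right: fold axis v@10; visible region now rows[1,2) x cols[10,12) = 1x2
Op 6 cut(0, 1): punch at orig (1,11); cuts so far [(1, 11)]; region rows[1,2) x cols[10,12) = 1x2
Op 7 cut(0, 0): punch at orig (1,10); cuts so far [(1, 10), (1, 11)]; region rows[1,2) x cols[10,12) = 1x2
Unfold 1 (reflect across v@10): 4 holes -> [(1, 8), (1, 9), (1, 10), (1, 11)]
Unfold 2 (reflect across h@1): 8 holes -> [(0, 8), (0, 9), (0, 10), (0, 11), (1, 8), (1, 9), (1, 10), (1, 11)]
Unfold 3 (reflect across h@2): 16 holes -> [(0, 8), (0, 9), (0, 10), (0, 11), (1, 8), (1, 9), (1, 10), (1, 11), (2, 8), (2, 9), (2, 10), (2, 11), (3, 8), (3, 9), (3, 10), (3, 11)]
Unfold 4 (reflect across v@12): 32 holes -> [(0, 8), (0, 9), (0, 10), (0, 11), (0, 12), (0, 13), (0, 14), (0, 15), (1, 8), (1, 9), (1, 10), (1, 11), (1, 12), (1, 13), (1, 14), (1, 15), (2, 8), (2, 9), (2, 10), (2, 11), (2, 12), (2, 13), (2, 14), (2, 15), (3, 8), (3, 9), (3, 10), (3, 11), (3, 12), (3, 13), (3, 14), (3, 15)]
Unfold 5 (reflect across v@8): 64 holes -> [(0, 0), (0, 1), (0, 2), (0, 3), (0, 4), (0, 5), (0, 6), (0, 7), (0, 8), (0, 9), (0, 10), (0, 11), (0, 12), (0, 13), (0, 14), (0, 15), (1, 0), (1, 1), (1, 2), (1, 3), (1, 4), (1, 5), (1, 6), (1, 7), (1, 8), (1, 9), (1, 10), (1, 11), (1, 12), (1, 13), (1, 14), (1, 15), (2, 0), (2, 1), (2, 2), (2, 3), (2, 4), (2, 5), (2, 6), (2, 7), (2, 8), (2, 9), (2, 10), (2, 11), (2, 12), (2, 13), (2, 14), (2, 15), (3, 0), (3, 1), (3, 2), (3, 3), (3, 4), (3, 5), (3, 6), (3, 7), (3, 8), (3, 9), (3, 10), (3, 11), (3, 12), (3, 13), (3, 14), (3, 15)]
Holes: [(0, 0), (0, 1), (0, 2), (0, 3), (0, 4), (0, 5), (0, 6), (0, 7), (0, 8), (0, 9), (0, 10), (0, 11), (0, 12), (0, 13), (0, 14), (0, 15), (1, 0), (1, 1), (1, 2), (1, 3), (1, 4), (1, 5), (1, 6), (1, 7), (1, 8), (1, 9), (1, 10), (1, 11), (1, 12), (1, 13), (1, 14), (1, 15), (2, 0), (2, 1), (2, 2), (2, 3), (2, 4), (2, 5), (2, 6), (2, 7), (2, 8), (2, 9), (2, 10), (2, 11), (2, 12), (2, 13), (2, 14), (2, 15), (3, 0), (3, 1), (3, 2), (3, 3), (3, 4), (3, 5), (3, 6), (3, 7), (3, 8), (3, 9), (3, 10), (3, 11), (3, 12), (3, 13), (3, 14), (3, 15)]

Answer: yes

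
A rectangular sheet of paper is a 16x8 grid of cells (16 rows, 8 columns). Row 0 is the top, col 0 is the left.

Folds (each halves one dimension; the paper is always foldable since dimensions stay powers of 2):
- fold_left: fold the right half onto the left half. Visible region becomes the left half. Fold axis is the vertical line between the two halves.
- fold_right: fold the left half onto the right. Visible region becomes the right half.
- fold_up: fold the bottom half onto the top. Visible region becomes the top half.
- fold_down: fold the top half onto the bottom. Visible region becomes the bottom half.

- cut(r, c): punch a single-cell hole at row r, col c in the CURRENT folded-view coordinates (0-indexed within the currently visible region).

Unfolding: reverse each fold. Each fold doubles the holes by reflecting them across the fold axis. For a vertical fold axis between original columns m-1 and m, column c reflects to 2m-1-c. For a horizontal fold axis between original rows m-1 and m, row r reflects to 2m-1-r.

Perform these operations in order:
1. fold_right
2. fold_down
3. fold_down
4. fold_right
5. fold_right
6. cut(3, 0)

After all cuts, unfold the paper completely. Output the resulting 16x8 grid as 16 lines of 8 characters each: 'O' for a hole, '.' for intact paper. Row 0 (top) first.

Answer: OOOOOOOO
........
........
........
........
........
........
OOOOOOOO
OOOOOOOO
........
........
........
........
........
........
OOOOOOOO

Derivation:
Op 1 fold_right: fold axis v@4; visible region now rows[0,16) x cols[4,8) = 16x4
Op 2 fold_down: fold axis h@8; visible region now rows[8,16) x cols[4,8) = 8x4
Op 3 fold_down: fold axis h@12; visible region now rows[12,16) x cols[4,8) = 4x4
Op 4 fold_right: fold axis v@6; visible region now rows[12,16) x cols[6,8) = 4x2
Op 5 fold_right: fold axis v@7; visible region now rows[12,16) x cols[7,8) = 4x1
Op 6 cut(3, 0): punch at orig (15,7); cuts so far [(15, 7)]; region rows[12,16) x cols[7,8) = 4x1
Unfold 1 (reflect across v@7): 2 holes -> [(15, 6), (15, 7)]
Unfold 2 (reflect across v@6): 4 holes -> [(15, 4), (15, 5), (15, 6), (15, 7)]
Unfold 3 (reflect across h@12): 8 holes -> [(8, 4), (8, 5), (8, 6), (8, 7), (15, 4), (15, 5), (15, 6), (15, 7)]
Unfold 4 (reflect across h@8): 16 holes -> [(0, 4), (0, 5), (0, 6), (0, 7), (7, 4), (7, 5), (7, 6), (7, 7), (8, 4), (8, 5), (8, 6), (8, 7), (15, 4), (15, 5), (15, 6), (15, 7)]
Unfold 5 (reflect across v@4): 32 holes -> [(0, 0), (0, 1), (0, 2), (0, 3), (0, 4), (0, 5), (0, 6), (0, 7), (7, 0), (7, 1), (7, 2), (7, 3), (7, 4), (7, 5), (7, 6), (7, 7), (8, 0), (8, 1), (8, 2), (8, 3), (8, 4), (8, 5), (8, 6), (8, 7), (15, 0), (15, 1), (15, 2), (15, 3), (15, 4), (15, 5), (15, 6), (15, 7)]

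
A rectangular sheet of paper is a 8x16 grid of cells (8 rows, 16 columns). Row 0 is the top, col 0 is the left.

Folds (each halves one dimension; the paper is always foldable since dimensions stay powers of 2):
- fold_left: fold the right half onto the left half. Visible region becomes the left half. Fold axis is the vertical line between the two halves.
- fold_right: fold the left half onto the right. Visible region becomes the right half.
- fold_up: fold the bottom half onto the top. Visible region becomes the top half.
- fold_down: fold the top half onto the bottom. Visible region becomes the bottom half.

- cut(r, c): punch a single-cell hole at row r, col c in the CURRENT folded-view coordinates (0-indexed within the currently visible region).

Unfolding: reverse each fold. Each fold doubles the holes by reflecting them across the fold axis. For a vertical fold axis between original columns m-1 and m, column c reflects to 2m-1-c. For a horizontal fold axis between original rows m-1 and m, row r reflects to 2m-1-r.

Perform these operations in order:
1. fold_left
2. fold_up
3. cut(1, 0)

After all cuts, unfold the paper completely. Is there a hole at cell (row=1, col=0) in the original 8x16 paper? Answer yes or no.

Answer: yes

Derivation:
Op 1 fold_left: fold axis v@8; visible region now rows[0,8) x cols[0,8) = 8x8
Op 2 fold_up: fold axis h@4; visible region now rows[0,4) x cols[0,8) = 4x8
Op 3 cut(1, 0): punch at orig (1,0); cuts so far [(1, 0)]; region rows[0,4) x cols[0,8) = 4x8
Unfold 1 (reflect across h@4): 2 holes -> [(1, 0), (6, 0)]
Unfold 2 (reflect across v@8): 4 holes -> [(1, 0), (1, 15), (6, 0), (6, 15)]
Holes: [(1, 0), (1, 15), (6, 0), (6, 15)]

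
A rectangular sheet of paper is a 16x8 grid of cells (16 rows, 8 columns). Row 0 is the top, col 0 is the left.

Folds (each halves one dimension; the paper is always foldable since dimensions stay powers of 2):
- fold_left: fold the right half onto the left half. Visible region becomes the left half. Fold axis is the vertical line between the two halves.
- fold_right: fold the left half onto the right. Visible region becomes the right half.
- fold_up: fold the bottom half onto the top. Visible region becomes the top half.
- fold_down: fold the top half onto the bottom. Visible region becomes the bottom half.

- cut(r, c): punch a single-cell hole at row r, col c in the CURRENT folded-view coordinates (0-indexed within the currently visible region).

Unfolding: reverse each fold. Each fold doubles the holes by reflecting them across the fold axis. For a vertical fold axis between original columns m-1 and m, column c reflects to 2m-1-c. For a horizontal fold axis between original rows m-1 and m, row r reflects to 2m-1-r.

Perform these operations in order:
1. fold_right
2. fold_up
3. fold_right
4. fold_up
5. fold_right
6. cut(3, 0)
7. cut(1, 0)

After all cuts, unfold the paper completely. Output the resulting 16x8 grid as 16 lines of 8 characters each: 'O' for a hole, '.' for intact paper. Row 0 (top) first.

Answer: ........
OOOOOOOO
........
OOOOOOOO
OOOOOOOO
........
OOOOOOOO
........
........
OOOOOOOO
........
OOOOOOOO
OOOOOOOO
........
OOOOOOOO
........

Derivation:
Op 1 fold_right: fold axis v@4; visible region now rows[0,16) x cols[4,8) = 16x4
Op 2 fold_up: fold axis h@8; visible region now rows[0,8) x cols[4,8) = 8x4
Op 3 fold_right: fold axis v@6; visible region now rows[0,8) x cols[6,8) = 8x2
Op 4 fold_up: fold axis h@4; visible region now rows[0,4) x cols[6,8) = 4x2
Op 5 fold_right: fold axis v@7; visible region now rows[0,4) x cols[7,8) = 4x1
Op 6 cut(3, 0): punch at orig (3,7); cuts so far [(3, 7)]; region rows[0,4) x cols[7,8) = 4x1
Op 7 cut(1, 0): punch at orig (1,7); cuts so far [(1, 7), (3, 7)]; region rows[0,4) x cols[7,8) = 4x1
Unfold 1 (reflect across v@7): 4 holes -> [(1, 6), (1, 7), (3, 6), (3, 7)]
Unfold 2 (reflect across h@4): 8 holes -> [(1, 6), (1, 7), (3, 6), (3, 7), (4, 6), (4, 7), (6, 6), (6, 7)]
Unfold 3 (reflect across v@6): 16 holes -> [(1, 4), (1, 5), (1, 6), (1, 7), (3, 4), (3, 5), (3, 6), (3, 7), (4, 4), (4, 5), (4, 6), (4, 7), (6, 4), (6, 5), (6, 6), (6, 7)]
Unfold 4 (reflect across h@8): 32 holes -> [(1, 4), (1, 5), (1, 6), (1, 7), (3, 4), (3, 5), (3, 6), (3, 7), (4, 4), (4, 5), (4, 6), (4, 7), (6, 4), (6, 5), (6, 6), (6, 7), (9, 4), (9, 5), (9, 6), (9, 7), (11, 4), (11, 5), (11, 6), (11, 7), (12, 4), (12, 5), (12, 6), (12, 7), (14, 4), (14, 5), (14, 6), (14, 7)]
Unfold 5 (reflect across v@4): 64 holes -> [(1, 0), (1, 1), (1, 2), (1, 3), (1, 4), (1, 5), (1, 6), (1, 7), (3, 0), (3, 1), (3, 2), (3, 3), (3, 4), (3, 5), (3, 6), (3, 7), (4, 0), (4, 1), (4, 2), (4, 3), (4, 4), (4, 5), (4, 6), (4, 7), (6, 0), (6, 1), (6, 2), (6, 3), (6, 4), (6, 5), (6, 6), (6, 7), (9, 0), (9, 1), (9, 2), (9, 3), (9, 4), (9, 5), (9, 6), (9, 7), (11, 0), (11, 1), (11, 2), (11, 3), (11, 4), (11, 5), (11, 6), (11, 7), (12, 0), (12, 1), (12, 2), (12, 3), (12, 4), (12, 5), (12, 6), (12, 7), (14, 0), (14, 1), (14, 2), (14, 3), (14, 4), (14, 5), (14, 6), (14, 7)]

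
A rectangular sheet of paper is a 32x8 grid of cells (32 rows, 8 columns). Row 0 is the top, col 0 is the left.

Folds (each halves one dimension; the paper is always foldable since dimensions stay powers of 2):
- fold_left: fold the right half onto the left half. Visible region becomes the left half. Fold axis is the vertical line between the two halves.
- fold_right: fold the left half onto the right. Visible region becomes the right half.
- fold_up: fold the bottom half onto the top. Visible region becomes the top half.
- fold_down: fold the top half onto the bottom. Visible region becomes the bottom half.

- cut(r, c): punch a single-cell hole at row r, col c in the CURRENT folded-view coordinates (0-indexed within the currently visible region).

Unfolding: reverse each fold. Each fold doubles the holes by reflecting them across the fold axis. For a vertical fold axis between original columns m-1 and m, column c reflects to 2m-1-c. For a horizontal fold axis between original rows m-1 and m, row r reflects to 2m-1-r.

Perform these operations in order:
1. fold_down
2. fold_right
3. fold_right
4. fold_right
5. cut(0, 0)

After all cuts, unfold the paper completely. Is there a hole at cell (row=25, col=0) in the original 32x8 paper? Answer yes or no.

Op 1 fold_down: fold axis h@16; visible region now rows[16,32) x cols[0,8) = 16x8
Op 2 fold_right: fold axis v@4; visible region now rows[16,32) x cols[4,8) = 16x4
Op 3 fold_right: fold axis v@6; visible region now rows[16,32) x cols[6,8) = 16x2
Op 4 fold_right: fold axis v@7; visible region now rows[16,32) x cols[7,8) = 16x1
Op 5 cut(0, 0): punch at orig (16,7); cuts so far [(16, 7)]; region rows[16,32) x cols[7,8) = 16x1
Unfold 1 (reflect across v@7): 2 holes -> [(16, 6), (16, 7)]
Unfold 2 (reflect across v@6): 4 holes -> [(16, 4), (16, 5), (16, 6), (16, 7)]
Unfold 3 (reflect across v@4): 8 holes -> [(16, 0), (16, 1), (16, 2), (16, 3), (16, 4), (16, 5), (16, 6), (16, 7)]
Unfold 4 (reflect across h@16): 16 holes -> [(15, 0), (15, 1), (15, 2), (15, 3), (15, 4), (15, 5), (15, 6), (15, 7), (16, 0), (16, 1), (16, 2), (16, 3), (16, 4), (16, 5), (16, 6), (16, 7)]
Holes: [(15, 0), (15, 1), (15, 2), (15, 3), (15, 4), (15, 5), (15, 6), (15, 7), (16, 0), (16, 1), (16, 2), (16, 3), (16, 4), (16, 5), (16, 6), (16, 7)]

Answer: no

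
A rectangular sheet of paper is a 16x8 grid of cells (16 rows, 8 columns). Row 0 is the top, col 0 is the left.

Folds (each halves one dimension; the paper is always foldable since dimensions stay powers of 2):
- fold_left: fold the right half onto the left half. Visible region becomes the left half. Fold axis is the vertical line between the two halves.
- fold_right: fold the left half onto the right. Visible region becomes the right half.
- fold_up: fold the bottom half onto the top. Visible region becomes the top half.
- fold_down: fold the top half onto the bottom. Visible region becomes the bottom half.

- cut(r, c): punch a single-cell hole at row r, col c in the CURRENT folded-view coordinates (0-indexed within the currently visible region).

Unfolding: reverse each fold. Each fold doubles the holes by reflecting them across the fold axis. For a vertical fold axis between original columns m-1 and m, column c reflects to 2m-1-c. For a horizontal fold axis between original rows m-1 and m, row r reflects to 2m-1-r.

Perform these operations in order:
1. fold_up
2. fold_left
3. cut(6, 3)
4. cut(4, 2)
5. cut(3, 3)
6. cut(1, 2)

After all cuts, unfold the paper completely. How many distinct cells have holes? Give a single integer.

Answer: 16

Derivation:
Op 1 fold_up: fold axis h@8; visible region now rows[0,8) x cols[0,8) = 8x8
Op 2 fold_left: fold axis v@4; visible region now rows[0,8) x cols[0,4) = 8x4
Op 3 cut(6, 3): punch at orig (6,3); cuts so far [(6, 3)]; region rows[0,8) x cols[0,4) = 8x4
Op 4 cut(4, 2): punch at orig (4,2); cuts so far [(4, 2), (6, 3)]; region rows[0,8) x cols[0,4) = 8x4
Op 5 cut(3, 3): punch at orig (3,3); cuts so far [(3, 3), (4, 2), (6, 3)]; region rows[0,8) x cols[0,4) = 8x4
Op 6 cut(1, 2): punch at orig (1,2); cuts so far [(1, 2), (3, 3), (4, 2), (6, 3)]; region rows[0,8) x cols[0,4) = 8x4
Unfold 1 (reflect across v@4): 8 holes -> [(1, 2), (1, 5), (3, 3), (3, 4), (4, 2), (4, 5), (6, 3), (6, 4)]
Unfold 2 (reflect across h@8): 16 holes -> [(1, 2), (1, 5), (3, 3), (3, 4), (4, 2), (4, 5), (6, 3), (6, 4), (9, 3), (9, 4), (11, 2), (11, 5), (12, 3), (12, 4), (14, 2), (14, 5)]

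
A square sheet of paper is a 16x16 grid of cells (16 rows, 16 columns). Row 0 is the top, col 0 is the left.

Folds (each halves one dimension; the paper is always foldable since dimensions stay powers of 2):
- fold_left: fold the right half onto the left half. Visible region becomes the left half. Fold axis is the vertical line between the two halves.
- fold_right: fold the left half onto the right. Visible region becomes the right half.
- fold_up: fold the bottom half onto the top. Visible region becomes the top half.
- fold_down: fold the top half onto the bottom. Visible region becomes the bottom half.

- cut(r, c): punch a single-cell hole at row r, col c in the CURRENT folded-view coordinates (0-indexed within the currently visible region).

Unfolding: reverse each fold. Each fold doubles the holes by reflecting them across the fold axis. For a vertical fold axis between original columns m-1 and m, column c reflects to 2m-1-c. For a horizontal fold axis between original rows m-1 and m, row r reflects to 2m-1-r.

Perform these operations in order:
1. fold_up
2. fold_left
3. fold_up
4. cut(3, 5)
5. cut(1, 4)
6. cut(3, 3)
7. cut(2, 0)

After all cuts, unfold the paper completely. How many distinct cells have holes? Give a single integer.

Op 1 fold_up: fold axis h@8; visible region now rows[0,8) x cols[0,16) = 8x16
Op 2 fold_left: fold axis v@8; visible region now rows[0,8) x cols[0,8) = 8x8
Op 3 fold_up: fold axis h@4; visible region now rows[0,4) x cols[0,8) = 4x8
Op 4 cut(3, 5): punch at orig (3,5); cuts so far [(3, 5)]; region rows[0,4) x cols[0,8) = 4x8
Op 5 cut(1, 4): punch at orig (1,4); cuts so far [(1, 4), (3, 5)]; region rows[0,4) x cols[0,8) = 4x8
Op 6 cut(3, 3): punch at orig (3,3); cuts so far [(1, 4), (3, 3), (3, 5)]; region rows[0,4) x cols[0,8) = 4x8
Op 7 cut(2, 0): punch at orig (2,0); cuts so far [(1, 4), (2, 0), (3, 3), (3, 5)]; region rows[0,4) x cols[0,8) = 4x8
Unfold 1 (reflect across h@4): 8 holes -> [(1, 4), (2, 0), (3, 3), (3, 5), (4, 3), (4, 5), (5, 0), (6, 4)]
Unfold 2 (reflect across v@8): 16 holes -> [(1, 4), (1, 11), (2, 0), (2, 15), (3, 3), (3, 5), (3, 10), (3, 12), (4, 3), (4, 5), (4, 10), (4, 12), (5, 0), (5, 15), (6, 4), (6, 11)]
Unfold 3 (reflect across h@8): 32 holes -> [(1, 4), (1, 11), (2, 0), (2, 15), (3, 3), (3, 5), (3, 10), (3, 12), (4, 3), (4, 5), (4, 10), (4, 12), (5, 0), (5, 15), (6, 4), (6, 11), (9, 4), (9, 11), (10, 0), (10, 15), (11, 3), (11, 5), (11, 10), (11, 12), (12, 3), (12, 5), (12, 10), (12, 12), (13, 0), (13, 15), (14, 4), (14, 11)]

Answer: 32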